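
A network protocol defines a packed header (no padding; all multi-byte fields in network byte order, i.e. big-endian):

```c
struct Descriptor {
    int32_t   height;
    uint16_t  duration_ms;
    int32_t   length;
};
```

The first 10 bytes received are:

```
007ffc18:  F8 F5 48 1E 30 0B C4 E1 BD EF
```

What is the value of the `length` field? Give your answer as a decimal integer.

`length` follows `height` (4 B), `duration_ms` (2 B), so it starts at offset 4 + 2 = 6 and occupies 4 bytes.
Bytes at offsets 6..9: C4 E1 BD EF.
Big-endian stores the most-significant byte at the lowest address.
The bytes are already most-significant first: 0xC4E1BDEF.
Top bit is set, so as a signed 32-bit value this is 0xC4E1BDEF − 2^32 = -991838737.

-991838737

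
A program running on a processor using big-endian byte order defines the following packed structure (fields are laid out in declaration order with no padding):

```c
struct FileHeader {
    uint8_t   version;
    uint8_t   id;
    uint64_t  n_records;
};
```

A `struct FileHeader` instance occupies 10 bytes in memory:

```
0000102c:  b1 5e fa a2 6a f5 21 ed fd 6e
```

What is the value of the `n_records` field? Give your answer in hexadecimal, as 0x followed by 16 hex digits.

`n_records` follows `version` (1 B), `id` (1 B), so it starts at offset 1 + 1 = 2 and occupies 8 bytes.
Bytes at offsets 2..9: FA A2 6A F5 21 ED FD 6E.
In big-endian order the high byte comes first in memory.
The bytes are already most-significant first: 0xFAA26AF521EDFD6E.

0xFAA26AF521EDFD6E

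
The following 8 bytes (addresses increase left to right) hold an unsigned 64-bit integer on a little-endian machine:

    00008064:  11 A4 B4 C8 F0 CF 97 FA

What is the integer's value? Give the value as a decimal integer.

Little-endian: lowest address holds the least-significant byte.
Reassemble most-significant byte first: FA 97 CF F0 C8 B4 A4 11 → 0xFA97CFF0C8B4A411.
0xFA97CFF0C8B4A411 = 18057129864031675409.

18057129864031675409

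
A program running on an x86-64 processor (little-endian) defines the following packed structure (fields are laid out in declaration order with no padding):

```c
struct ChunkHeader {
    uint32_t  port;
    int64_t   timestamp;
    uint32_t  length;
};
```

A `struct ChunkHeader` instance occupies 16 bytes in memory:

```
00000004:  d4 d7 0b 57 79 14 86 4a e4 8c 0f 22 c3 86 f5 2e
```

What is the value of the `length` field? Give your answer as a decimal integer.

`length` follows `port` (4 B), `timestamp` (8 B), so it starts at offset 4 + 8 = 12 and occupies 4 bytes.
Bytes at offsets 12..15: C3 86 F5 2E.
Little-endian: lowest address holds the least-significant byte.
Reassemble most-significant byte first: 2E F5 86 C3 → 0x2EF586C3.
0x2EF586C3 = 787842755.

787842755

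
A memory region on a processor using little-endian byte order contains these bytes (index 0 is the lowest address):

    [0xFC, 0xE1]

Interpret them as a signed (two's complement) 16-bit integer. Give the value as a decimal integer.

-7684

In little-endian order the low byte comes first in memory.
Reassemble most-significant byte first: E1 FC → 0xE1FC.
Top bit is set, so as a signed 16-bit value this is 0xE1FC − 2^16 = -7684.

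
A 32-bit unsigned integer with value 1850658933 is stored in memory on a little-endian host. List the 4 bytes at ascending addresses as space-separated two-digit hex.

1850658933 in hexadecimal, padded to 32 bits, is 0x6E4ED075.
Split into bytes (most-significant first): 6E 4E D0 75.
Little-endian stores the least-significant byte at the lowest address.
So at ascending addresses the bytes are 75 D0 4E 6E.

75 D0 4E 6E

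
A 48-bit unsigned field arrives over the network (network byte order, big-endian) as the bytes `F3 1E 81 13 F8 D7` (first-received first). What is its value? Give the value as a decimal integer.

267312340138199

Big-endian: lowest address holds the most-significant byte.
The bytes are already most-significant first: 0xF31E8113F8D7.
0xF31E8113F8D7 = 267312340138199.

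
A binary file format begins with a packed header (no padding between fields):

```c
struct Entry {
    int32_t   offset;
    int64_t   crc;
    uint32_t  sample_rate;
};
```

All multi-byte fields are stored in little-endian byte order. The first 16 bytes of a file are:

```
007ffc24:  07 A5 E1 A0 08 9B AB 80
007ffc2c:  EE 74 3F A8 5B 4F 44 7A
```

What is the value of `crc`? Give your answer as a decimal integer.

-6323206784095118584

`crc` follows `offset` (4 bytes), so it starts at byte offset 4 and occupies 8 bytes.
Bytes at offsets 4..11: 08 9B AB 80 EE 74 3F A8.
In little-endian order the low byte comes first in memory.
Reassemble most-significant byte first: A8 3F 74 EE 80 AB 9B 08 → 0xA83F74EE80AB9B08.
Top bit is set, so as a signed 64-bit value this is 0xA83F74EE80AB9B08 − 2^64 = -6323206784095118584.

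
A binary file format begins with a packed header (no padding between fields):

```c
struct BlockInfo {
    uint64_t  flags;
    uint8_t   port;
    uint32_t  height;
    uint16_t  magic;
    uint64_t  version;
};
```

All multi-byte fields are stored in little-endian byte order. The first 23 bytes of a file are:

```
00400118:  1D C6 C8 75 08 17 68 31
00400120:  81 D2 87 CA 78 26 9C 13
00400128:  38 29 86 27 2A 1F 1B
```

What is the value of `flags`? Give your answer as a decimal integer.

3560120830539646493

`flags` is the first field, at byte offset 0, occupying 8 bytes.
Bytes at offsets 0..7: 1D C6 C8 75 08 17 68 31.
Little-endian stores the least-significant byte at the lowest address.
Reassemble most-significant byte first: 31 68 17 08 75 C8 C6 1D → 0x3168170875C8C61D.
0x3168170875C8C61D = 3560120830539646493.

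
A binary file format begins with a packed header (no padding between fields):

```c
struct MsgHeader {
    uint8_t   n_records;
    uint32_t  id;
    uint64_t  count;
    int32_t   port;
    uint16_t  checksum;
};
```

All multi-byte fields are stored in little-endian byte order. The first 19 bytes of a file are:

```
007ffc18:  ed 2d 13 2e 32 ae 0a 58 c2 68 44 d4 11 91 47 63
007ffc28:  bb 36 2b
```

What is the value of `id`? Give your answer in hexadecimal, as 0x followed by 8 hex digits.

0x322E132D

`id` follows `n_records` (1 byte), so it starts at byte offset 1 and occupies 4 bytes.
Bytes at offsets 1..4: 2D 13 2E 32.
Little-endian stores the least-significant byte at the lowest address.
Reassemble most-significant byte first: 32 2E 13 2D → 0x322E132D.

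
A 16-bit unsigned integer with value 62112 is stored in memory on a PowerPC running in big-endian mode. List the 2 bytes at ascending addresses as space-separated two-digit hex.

62112 in hexadecimal, padded to 16 bits, is 0xF2A0.
Split into bytes (most-significant first): F2 A0.
In big-endian order the high byte comes first in memory.
So the memory order matches the most-significant-first order: F2 A0.

F2 A0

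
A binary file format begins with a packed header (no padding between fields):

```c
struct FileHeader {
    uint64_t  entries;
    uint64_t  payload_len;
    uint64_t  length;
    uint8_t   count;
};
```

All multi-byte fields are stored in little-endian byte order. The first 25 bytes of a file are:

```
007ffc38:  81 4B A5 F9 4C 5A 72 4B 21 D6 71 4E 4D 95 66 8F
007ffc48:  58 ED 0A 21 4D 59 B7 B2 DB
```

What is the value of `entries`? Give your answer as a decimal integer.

5436506986841983873

`entries` is the first field, at byte offset 0, occupying 8 bytes.
Bytes at offsets 0..7: 81 4B A5 F9 4C 5A 72 4B.
Little-endian stores the least-significant byte at the lowest address.
Reassemble most-significant byte first: 4B 72 5A 4C F9 A5 4B 81 → 0x4B725A4CF9A54B81.
0x4B725A4CF9A54B81 = 5436506986841983873.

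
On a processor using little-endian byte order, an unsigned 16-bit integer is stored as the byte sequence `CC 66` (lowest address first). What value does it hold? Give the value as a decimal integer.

Little-endian: lowest address holds the least-significant byte.
Reassemble most-significant byte first: 66 CC → 0x66CC.
0x66CC = 26316.

26316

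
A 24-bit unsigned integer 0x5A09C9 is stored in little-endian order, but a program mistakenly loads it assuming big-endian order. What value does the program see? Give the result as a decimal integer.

Stored little-endian, the bytes at ascending addresses are C9 09 5A.
Read back as big-endian, the last byte is least significant, giving 0xC9095A.
0xC9095A = 13175130.

13175130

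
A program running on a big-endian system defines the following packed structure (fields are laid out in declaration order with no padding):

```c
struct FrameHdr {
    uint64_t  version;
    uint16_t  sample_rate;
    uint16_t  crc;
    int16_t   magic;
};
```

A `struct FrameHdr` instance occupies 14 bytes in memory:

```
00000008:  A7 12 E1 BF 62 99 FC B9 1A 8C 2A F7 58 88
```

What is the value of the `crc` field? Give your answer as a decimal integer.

10999

`crc` follows `version` (8 B), `sample_rate` (2 B), so it starts at offset 8 + 2 = 10 and occupies 2 bytes.
Bytes at offsets 10..11: 2A F7.
In big-endian order the high byte comes first in memory.
The bytes are already most-significant first: 0x2AF7.
0x2AF7 = 10999.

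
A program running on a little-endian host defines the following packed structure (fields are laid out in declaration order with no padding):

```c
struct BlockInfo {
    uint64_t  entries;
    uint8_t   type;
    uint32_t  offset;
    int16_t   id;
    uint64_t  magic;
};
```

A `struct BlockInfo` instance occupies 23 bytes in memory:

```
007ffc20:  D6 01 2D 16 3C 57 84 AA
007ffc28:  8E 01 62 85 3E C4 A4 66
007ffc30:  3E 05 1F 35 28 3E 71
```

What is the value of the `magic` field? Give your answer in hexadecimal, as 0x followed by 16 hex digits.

0x713E28351F053E66

`magic` follows `entries` (8 B), `type` (1 B), `offset` (4 B), `id` (2 B), so it starts at offset 8 + 1 + 4 + 2 = 15 and occupies 8 bytes.
Bytes at offsets 15..22: 66 3E 05 1F 35 28 3E 71.
Little-endian stores the least-significant byte at the lowest address.
Reassemble most-significant byte first: 71 3E 28 35 1F 05 3E 66 → 0x713E28351F053E66.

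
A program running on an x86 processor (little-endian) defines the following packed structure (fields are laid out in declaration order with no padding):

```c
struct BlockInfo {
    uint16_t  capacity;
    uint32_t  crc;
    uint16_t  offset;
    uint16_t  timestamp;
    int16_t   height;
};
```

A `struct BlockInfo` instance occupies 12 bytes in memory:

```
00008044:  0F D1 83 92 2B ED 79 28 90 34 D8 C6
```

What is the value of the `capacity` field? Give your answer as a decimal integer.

53519

`capacity` is the first field, at byte offset 0, occupying 2 bytes.
Bytes at offsets 0..1: 0F D1.
In little-endian order the low byte comes first in memory.
Reassemble most-significant byte first: D1 0F → 0xD10F.
0xD10F = 53519.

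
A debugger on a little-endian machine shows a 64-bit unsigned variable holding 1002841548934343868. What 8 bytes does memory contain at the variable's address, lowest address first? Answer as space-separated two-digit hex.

1002841548934343868 in hexadecimal, padded to 64 bits, is 0x0DEACF13523BECBC.
Split into bytes (most-significant first): 0D EA CF 13 52 3B EC BC.
Little-endian: lowest address holds the least-significant byte.
So at ascending addresses the bytes are BC EC 3B 52 13 CF EA 0D.

BC EC 3B 52 13 CF EA 0D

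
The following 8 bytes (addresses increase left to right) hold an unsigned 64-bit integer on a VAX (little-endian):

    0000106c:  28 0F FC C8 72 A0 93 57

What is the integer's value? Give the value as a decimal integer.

6310563917734874920

Little-endian: lowest address holds the least-significant byte.
Reassemble most-significant byte first: 57 93 A0 72 C8 FC 0F 28 → 0x5793A072C8FC0F28.
0x5793A072C8FC0F28 = 6310563917734874920.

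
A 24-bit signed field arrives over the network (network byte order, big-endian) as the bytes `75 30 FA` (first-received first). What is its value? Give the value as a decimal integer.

7680250

In big-endian order the high byte comes first in memory.
The bytes are already most-significant first: 0x7530FA.
0x7530FA = 7680250.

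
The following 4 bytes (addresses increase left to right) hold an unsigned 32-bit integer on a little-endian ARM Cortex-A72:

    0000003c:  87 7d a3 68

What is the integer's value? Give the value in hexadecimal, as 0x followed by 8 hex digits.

0x68A37D87

Little-endian: lowest address holds the least-significant byte.
Reassemble most-significant byte first: 68 A3 7D 87 → 0x68A37D87.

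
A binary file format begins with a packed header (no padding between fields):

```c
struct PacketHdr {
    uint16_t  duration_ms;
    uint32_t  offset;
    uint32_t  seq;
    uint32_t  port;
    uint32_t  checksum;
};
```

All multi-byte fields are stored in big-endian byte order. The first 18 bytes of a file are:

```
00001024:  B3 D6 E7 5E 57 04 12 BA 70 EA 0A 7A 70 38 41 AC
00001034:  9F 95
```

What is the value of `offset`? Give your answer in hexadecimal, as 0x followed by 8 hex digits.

`offset` follows `duration_ms` (2 bytes), so it starts at byte offset 2 and occupies 4 bytes.
Bytes at offsets 2..5: E7 5E 57 04.
In big-endian order the high byte comes first in memory.
The bytes are already most-significant first: 0xE75E5704.

0xE75E5704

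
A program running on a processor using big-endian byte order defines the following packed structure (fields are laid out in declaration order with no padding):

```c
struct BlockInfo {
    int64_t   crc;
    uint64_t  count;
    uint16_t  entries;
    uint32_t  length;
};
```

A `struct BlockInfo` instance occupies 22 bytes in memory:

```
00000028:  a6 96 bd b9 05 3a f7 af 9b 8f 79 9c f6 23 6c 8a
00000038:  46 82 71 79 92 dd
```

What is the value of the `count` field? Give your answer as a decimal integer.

`count` follows `crc` (8 bytes), so it starts at byte offset 8 and occupies 8 bytes.
Bytes at offsets 8..15: 9B 8F 79 9C F6 23 6C 8A.
Big-endian: lowest address holds the most-significant byte.
The bytes are already most-significant first: 0x9B8F799CF6236C8A.
0x9B8F799CF6236C8A = 11209311712599829642.

11209311712599829642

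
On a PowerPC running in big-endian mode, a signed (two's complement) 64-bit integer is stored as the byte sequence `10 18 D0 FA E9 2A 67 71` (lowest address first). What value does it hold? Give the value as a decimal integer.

1159906680120174449

Big-endian: lowest address holds the most-significant byte.
The bytes are already most-significant first: 0x1018D0FAE92A6771.
0x1018D0FAE92A6771 = 1159906680120174449.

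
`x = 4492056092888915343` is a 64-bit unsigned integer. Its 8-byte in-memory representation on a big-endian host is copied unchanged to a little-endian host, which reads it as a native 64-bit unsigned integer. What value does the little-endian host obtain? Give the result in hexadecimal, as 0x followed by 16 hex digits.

0x8FDDC56F37FD563E

4492056092888915343 in 64-bit hexadecimal is 0x3E56FD376FC5DD8F.
Stored big-endian, the bytes at ascending addresses are 3E 56 FD 37 6F C5 DD 8F.
Read back as little-endian, the first byte is least significant, giving 0x8FDDC56F37FD563E.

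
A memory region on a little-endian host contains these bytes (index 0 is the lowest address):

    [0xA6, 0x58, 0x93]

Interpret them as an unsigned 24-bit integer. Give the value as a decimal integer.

In little-endian order the low byte comes first in memory.
Reassemble most-significant byte first: 93 58 A6 → 0x9358A6.
0x9358A6 = 9656486.

9656486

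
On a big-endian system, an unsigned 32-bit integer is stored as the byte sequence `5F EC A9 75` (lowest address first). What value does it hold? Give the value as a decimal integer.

In big-endian order the high byte comes first in memory.
The bytes are already most-significant first: 0x5FECA975.
0x5FECA975 = 1609345397.

1609345397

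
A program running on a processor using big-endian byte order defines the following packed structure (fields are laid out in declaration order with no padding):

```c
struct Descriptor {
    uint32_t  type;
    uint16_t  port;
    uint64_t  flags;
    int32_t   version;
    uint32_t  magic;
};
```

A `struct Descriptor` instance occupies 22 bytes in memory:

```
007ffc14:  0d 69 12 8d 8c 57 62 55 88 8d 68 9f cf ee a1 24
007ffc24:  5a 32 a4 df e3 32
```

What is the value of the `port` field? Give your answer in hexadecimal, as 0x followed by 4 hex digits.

`port` follows `type` (4 bytes), so it starts at byte offset 4 and occupies 2 bytes.
Bytes at offsets 4..5: 8C 57.
Big-endian stores the most-significant byte at the lowest address.
The bytes are already most-significant first: 0x8C57.

0x8C57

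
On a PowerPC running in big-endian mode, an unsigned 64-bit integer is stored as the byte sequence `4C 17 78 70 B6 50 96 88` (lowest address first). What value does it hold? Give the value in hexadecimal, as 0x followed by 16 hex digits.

Big-endian: lowest address holds the most-significant byte.
The bytes are already most-significant first: 0x4C177870B6509688.

0x4C177870B6509688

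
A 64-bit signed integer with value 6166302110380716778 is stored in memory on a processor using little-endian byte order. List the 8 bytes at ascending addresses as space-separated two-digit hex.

6166302110380716778 in hexadecimal, padded to 64 bits, is 0x55931B1952FBF2EA.
Split into bytes (most-significant first): 55 93 1B 19 52 FB F2 EA.
In little-endian order the low byte comes first in memory.
So at ascending addresses the bytes are EA F2 FB 52 19 1B 93 55.

EA F2 FB 52 19 1B 93 55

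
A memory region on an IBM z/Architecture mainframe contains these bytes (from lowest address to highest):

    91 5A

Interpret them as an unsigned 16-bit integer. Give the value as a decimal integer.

37210

In big-endian order the high byte comes first in memory.
The bytes are already most-significant first: 0x915A.
0x915A = 37210.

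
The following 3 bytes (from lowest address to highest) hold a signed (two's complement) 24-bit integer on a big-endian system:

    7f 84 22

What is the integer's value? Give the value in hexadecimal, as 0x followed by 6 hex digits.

Big-endian: lowest address holds the most-significant byte.
The bytes are already most-significant first: 0x7F8422.

0x7F8422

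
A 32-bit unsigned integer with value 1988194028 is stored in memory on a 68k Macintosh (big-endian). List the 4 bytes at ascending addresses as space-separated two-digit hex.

76 81 6E EC

1988194028 in hexadecimal, padded to 32 bits, is 0x76816EEC.
Split into bytes (most-significant first): 76 81 6E EC.
Big-endian: lowest address holds the most-significant byte.
So the memory order matches the most-significant-first order: 76 81 6E EC.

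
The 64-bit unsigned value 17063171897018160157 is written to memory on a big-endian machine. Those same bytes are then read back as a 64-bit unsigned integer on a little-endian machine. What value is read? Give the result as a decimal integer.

2095355318267596012

17063171897018160157 in 64-bit hexadecimal is 0xECCC906F8F32141D.
Stored big-endian, the bytes at ascending addresses are EC CC 90 6F 8F 32 14 1D.
Read back as little-endian, the first byte is least significant, giving 0x1D14328F6F90CCEC.
0x1D14328F6F90CCEC = 2095355318267596012.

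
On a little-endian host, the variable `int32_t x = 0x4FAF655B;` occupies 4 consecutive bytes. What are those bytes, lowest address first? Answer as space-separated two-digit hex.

5B 65 AF 4F

Split into bytes (most-significant first): 4F AF 65 5B.
In little-endian order the low byte comes first in memory.
So at ascending addresses the bytes are 5B 65 AF 4F.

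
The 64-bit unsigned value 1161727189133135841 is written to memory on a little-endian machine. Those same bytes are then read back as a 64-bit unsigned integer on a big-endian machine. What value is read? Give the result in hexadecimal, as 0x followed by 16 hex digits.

0xE18F3132B9481F10

1161727189133135841 in 64-bit hexadecimal is 0x101F48B932318FE1.
Stored little-endian, the bytes at ascending addresses are E1 8F 31 32 B9 48 1F 10.
Read back as big-endian, the last byte is least significant, giving 0xE18F3132B9481F10.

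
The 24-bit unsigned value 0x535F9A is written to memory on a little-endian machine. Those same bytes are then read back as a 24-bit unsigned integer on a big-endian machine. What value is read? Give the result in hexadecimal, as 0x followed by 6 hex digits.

Stored little-endian, the bytes at ascending addresses are 9A 5F 53.
Read back as big-endian, the last byte is least significant, giving 0x9A5F53.

0x9A5F53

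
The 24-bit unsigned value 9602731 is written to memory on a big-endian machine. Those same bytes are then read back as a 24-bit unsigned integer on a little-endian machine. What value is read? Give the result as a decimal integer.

11241106

9602731 in 24-bit hexadecimal is 0x9286AB.
Stored big-endian, the bytes at ascending addresses are 92 86 AB.
Read back as little-endian, the first byte is least significant, giving 0xAB8692.
0xAB8692 = 11241106.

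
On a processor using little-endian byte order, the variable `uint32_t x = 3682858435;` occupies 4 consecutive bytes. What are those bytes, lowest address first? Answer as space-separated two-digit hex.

C3 F5 83 DB

3682858435 in hexadecimal, padded to 32 bits, is 0xDB83F5C3.
Split into bytes (most-significant first): DB 83 F5 C3.
Little-endian stores the least-significant byte at the lowest address.
So at ascending addresses the bytes are C3 F5 83 DB.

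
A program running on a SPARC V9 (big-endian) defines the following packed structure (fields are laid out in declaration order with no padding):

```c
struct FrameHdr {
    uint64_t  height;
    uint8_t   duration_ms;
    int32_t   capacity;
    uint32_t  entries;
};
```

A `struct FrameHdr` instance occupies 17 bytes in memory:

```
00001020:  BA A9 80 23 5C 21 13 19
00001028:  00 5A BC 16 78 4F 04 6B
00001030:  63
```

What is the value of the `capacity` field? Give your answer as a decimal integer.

1522275960

`capacity` follows `height` (8 B), `duration_ms` (1 B), so it starts at offset 8 + 1 = 9 and occupies 4 bytes.
Bytes at offsets 9..12: 5A BC 16 78.
Big-endian: lowest address holds the most-significant byte.
The bytes are already most-significant first: 0x5ABC1678.
0x5ABC1678 = 1522275960.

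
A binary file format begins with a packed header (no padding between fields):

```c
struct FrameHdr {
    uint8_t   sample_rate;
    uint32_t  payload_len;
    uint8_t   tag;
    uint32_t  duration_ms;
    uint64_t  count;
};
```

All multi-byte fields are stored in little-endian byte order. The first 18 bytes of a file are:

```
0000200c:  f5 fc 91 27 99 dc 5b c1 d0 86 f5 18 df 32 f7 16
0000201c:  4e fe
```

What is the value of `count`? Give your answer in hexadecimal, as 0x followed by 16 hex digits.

`count` follows `sample_rate` (1 B), `payload_len` (4 B), `tag` (1 B), `duration_ms` (4 B), so it starts at offset 1 + 4 + 1 + 4 = 10 and occupies 8 bytes.
Bytes at offsets 10..17: F5 18 DF 32 F7 16 4E FE.
In little-endian order the low byte comes first in memory.
Reassemble most-significant byte first: FE 4E 16 F7 32 DF 18 F5 → 0xFE4E16F732DF18F5.

0xFE4E16F732DF18F5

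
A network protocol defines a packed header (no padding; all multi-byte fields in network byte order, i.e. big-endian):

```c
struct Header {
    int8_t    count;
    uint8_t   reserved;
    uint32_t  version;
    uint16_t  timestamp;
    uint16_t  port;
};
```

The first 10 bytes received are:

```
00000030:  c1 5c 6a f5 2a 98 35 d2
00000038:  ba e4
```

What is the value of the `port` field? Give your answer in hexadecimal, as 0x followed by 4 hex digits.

0xBAE4

`port` follows `count` (1 B), `reserved` (1 B), `version` (4 B), `timestamp` (2 B), so it starts at offset 1 + 1 + 4 + 2 = 8 and occupies 2 bytes.
Bytes at offsets 8..9: BA E4.
In big-endian order the high byte comes first in memory.
The bytes are already most-significant first: 0xBAE4.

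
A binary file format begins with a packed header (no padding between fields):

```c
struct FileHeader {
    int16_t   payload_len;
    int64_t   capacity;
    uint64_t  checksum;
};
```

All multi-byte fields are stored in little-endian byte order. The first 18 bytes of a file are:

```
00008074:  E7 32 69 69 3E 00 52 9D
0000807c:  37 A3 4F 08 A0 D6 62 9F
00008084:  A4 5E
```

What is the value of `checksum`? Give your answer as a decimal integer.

`checksum` follows `payload_len` (2 B), `capacity` (8 B), so it starts at offset 2 + 8 = 10 and occupies 8 bytes.
Bytes at offsets 10..17: 4F 08 A0 D6 62 9F A4 5E.
Little-endian: lowest address holds the least-significant byte.
Reassemble most-significant byte first: 5E A4 9F 62 D6 A0 08 4F → 0x5EA49F62D6A0084F.
0x5EA49F62D6A0084F = 6819750982602197071.

6819750982602197071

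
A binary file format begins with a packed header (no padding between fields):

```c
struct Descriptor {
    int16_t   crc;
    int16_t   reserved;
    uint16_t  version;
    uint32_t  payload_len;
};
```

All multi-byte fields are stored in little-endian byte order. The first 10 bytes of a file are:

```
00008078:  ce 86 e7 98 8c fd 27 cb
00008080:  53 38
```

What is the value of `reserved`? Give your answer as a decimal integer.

`reserved` follows `crc` (2 bytes), so it starts at byte offset 2 and occupies 2 bytes.
Bytes at offsets 2..3: E7 98.
Little-endian: lowest address holds the least-significant byte.
Reassemble most-significant byte first: 98 E7 → 0x98E7.
Top bit is set, so as a signed 16-bit value this is 0x98E7 − 2^16 = -26393.

-26393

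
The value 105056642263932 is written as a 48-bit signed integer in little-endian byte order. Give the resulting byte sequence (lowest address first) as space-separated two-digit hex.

7C EB D7 67 8C 5F

105056642263932 in hexadecimal, padded to 48 bits, is 0x5F8C67D7EB7C.
Split into bytes (most-significant first): 5F 8C 67 D7 EB 7C.
In little-endian order the low byte comes first in memory.
So at ascending addresses the bytes are 7C EB D7 67 8C 5F.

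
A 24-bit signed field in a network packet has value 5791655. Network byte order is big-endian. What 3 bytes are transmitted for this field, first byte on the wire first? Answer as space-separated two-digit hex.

58 5F A7

5791655 in hexadecimal, padded to 24 bits, is 0x585FA7.
Split into bytes (most-significant first): 58 5F A7.
In big-endian order the high byte comes first in memory.
So the memory order matches the most-significant-first order: 58 5F A7.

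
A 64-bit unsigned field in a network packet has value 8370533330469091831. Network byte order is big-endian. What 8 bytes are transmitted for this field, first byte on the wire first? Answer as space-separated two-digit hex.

74 2A 1B B7 0F 2D 79 F7

8370533330469091831 in hexadecimal, padded to 64 bits, is 0x742A1BB70F2D79F7.
Split into bytes (most-significant first): 74 2A 1B B7 0F 2D 79 F7.
Big-endian stores the most-significant byte at the lowest address.
So the memory order matches the most-significant-first order: 74 2A 1B B7 0F 2D 79 F7.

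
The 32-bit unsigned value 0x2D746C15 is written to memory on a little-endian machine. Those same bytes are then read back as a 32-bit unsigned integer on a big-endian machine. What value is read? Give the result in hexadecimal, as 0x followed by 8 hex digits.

Stored little-endian, the bytes at ascending addresses are 15 6C 74 2D.
Read back as big-endian, the last byte is least significant, giving 0x156C742D.

0x156C742D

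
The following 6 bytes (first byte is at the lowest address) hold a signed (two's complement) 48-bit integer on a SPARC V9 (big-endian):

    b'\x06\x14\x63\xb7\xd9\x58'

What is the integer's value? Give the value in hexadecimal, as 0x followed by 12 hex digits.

0x061463B7D958

Big-endian: lowest address holds the most-significant byte.
The bytes are already most-significant first: 0x061463B7D958.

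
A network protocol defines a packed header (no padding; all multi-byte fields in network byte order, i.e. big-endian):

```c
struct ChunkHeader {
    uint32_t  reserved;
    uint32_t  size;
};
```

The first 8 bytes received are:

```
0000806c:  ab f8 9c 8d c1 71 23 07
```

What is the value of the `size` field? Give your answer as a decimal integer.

3245417223

`size` follows `reserved` (4 bytes), so it starts at byte offset 4 and occupies 4 bytes.
Bytes at offsets 4..7: C1 71 23 07.
Big-endian stores the most-significant byte at the lowest address.
The bytes are already most-significant first: 0xC1712307.
0xC1712307 = 3245417223.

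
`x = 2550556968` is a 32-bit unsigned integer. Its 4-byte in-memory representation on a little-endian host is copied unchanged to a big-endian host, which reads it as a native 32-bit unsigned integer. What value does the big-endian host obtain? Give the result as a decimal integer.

2550556968 in 32-bit hexadecimal is 0x98066928.
Stored little-endian, the bytes at ascending addresses are 28 69 06 98.
Read back as big-endian, the last byte is least significant, giving 0x28690698.
0x28690698 = 677971608.

677971608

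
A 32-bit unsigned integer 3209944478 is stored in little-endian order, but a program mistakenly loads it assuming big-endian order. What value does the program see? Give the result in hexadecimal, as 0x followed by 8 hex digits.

0x9EDD53BF

3209944478 in 32-bit hexadecimal is 0xBF53DD9E.
Stored little-endian, the bytes at ascending addresses are 9E DD 53 BF.
Read back as big-endian, the last byte is least significant, giving 0x9EDD53BF.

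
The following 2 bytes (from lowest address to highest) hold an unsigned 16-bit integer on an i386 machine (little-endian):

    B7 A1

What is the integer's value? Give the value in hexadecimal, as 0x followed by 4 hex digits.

0xA1B7

Little-endian: lowest address holds the least-significant byte.
Reassemble most-significant byte first: A1 B7 → 0xA1B7.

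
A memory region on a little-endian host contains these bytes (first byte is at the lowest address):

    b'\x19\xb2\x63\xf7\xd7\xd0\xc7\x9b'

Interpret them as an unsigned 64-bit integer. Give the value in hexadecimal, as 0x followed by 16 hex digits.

0x9BC7D0D7F763B219

Little-endian: lowest address holds the least-significant byte.
Reassemble most-significant byte first: 9B C7 D0 D7 F7 63 B2 19 → 0x9BC7D0D7F763B219.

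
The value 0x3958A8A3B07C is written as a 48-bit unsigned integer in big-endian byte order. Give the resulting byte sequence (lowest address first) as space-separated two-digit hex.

Split into bytes (most-significant first): 39 58 A8 A3 B0 7C.
In big-endian order the high byte comes first in memory.
So the memory order matches the most-significant-first order: 39 58 A8 A3 B0 7C.

39 58 A8 A3 B0 7C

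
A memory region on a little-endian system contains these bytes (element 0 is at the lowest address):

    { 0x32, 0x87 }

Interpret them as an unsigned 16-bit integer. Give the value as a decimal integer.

34610

Little-endian stores the least-significant byte at the lowest address.
Reassemble most-significant byte first: 87 32 → 0x8732.
0x8732 = 34610.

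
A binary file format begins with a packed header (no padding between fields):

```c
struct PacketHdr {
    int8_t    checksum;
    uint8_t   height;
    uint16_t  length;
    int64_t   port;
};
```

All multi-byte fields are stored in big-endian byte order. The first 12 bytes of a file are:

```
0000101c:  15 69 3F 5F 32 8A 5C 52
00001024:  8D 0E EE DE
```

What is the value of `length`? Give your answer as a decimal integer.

16223

`length` follows `checksum` (1 B), `height` (1 B), so it starts at offset 1 + 1 = 2 and occupies 2 bytes.
Bytes at offsets 2..3: 3F 5F.
Big-endian stores the most-significant byte at the lowest address.
The bytes are already most-significant first: 0x3F5F.
0x3F5F = 16223.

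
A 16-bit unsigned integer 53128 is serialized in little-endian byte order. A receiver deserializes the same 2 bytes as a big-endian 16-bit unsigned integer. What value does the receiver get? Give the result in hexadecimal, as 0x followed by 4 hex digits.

0x88CF

53128 in 16-bit hexadecimal is 0xCF88.
Stored little-endian, the bytes at ascending addresses are 88 CF.
Read back as big-endian, the last byte is least significant, giving 0x88CF.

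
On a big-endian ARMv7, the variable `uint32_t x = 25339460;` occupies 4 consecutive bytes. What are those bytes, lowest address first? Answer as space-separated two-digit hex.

01 82 A6 44

25339460 in hexadecimal, padded to 32 bits, is 0x0182A644.
Split into bytes (most-significant first): 01 82 A6 44.
Big-endian: lowest address holds the most-significant byte.
So the memory order matches the most-significant-first order: 01 82 A6 44.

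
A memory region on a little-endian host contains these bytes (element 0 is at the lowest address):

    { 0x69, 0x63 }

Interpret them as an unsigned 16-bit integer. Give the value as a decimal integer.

25449

Little-endian: lowest address holds the least-significant byte.
Reassemble most-significant byte first: 63 69 → 0x6369.
0x6369 = 25449.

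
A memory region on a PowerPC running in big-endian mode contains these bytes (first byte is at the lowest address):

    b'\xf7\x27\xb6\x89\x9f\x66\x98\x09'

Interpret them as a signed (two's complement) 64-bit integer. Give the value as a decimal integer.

In big-endian order the high byte comes first in memory.
The bytes are already most-significant first: 0xF727B6899F669809.
Top bit is set, so as a signed 64-bit value this is 0xF727B6899F669809 − 2^64 = -637340120048560119.

-637340120048560119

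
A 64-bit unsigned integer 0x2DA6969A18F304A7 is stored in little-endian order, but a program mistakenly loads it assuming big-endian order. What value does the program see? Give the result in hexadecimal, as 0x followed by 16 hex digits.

0xA704F3189A96A62D

Stored little-endian, the bytes at ascending addresses are A7 04 F3 18 9A 96 A6 2D.
Read back as big-endian, the last byte is least significant, giving 0xA704F3189A96A62D.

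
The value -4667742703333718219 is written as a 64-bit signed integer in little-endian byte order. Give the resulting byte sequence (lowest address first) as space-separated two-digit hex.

35 47 DF F8 BD D8 38 BF

Two's complement of -4667742703333718219 in 64 bits: 4667742703333718219 = 0x40C727420720B8CB; invert → 0xBF38D8BDF8DF4734; add 1 → 0xBF38D8BDF8DF4735.
Split into bytes (most-significant first): BF 38 D8 BD F8 DF 47 35.
In little-endian order the low byte comes first in memory.
So at ascending addresses the bytes are 35 47 DF F8 BD D8 38 BF.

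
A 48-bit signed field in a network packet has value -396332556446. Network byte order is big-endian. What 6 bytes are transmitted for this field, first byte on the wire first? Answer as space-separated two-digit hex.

Two's complement of -396332556446 in 48 bits: 396332556446 = 0x005C4742E09E; invert → 0xFFA3B8BD1F61; add 1 → 0xFFA3B8BD1F62.
Split into bytes (most-significant first): FF A3 B8 BD 1F 62.
Big-endian stores the most-significant byte at the lowest address.
So the memory order matches the most-significant-first order: FF A3 B8 BD 1F 62.

FF A3 B8 BD 1F 62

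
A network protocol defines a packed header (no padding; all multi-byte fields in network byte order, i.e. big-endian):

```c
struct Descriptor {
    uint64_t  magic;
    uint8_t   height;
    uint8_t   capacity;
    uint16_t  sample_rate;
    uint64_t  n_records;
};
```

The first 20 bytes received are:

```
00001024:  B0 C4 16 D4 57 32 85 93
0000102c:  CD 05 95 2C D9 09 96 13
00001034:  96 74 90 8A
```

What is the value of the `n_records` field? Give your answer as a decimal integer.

`n_records` follows `magic` (8 B), `height` (1 B), `capacity` (1 B), `sample_rate` (2 B), so it starts at offset 8 + 1 + 1 + 2 = 12 and occupies 8 bytes.
Bytes at offsets 12..19: D9 09 96 13 96 74 90 8A.
Big-endian: lowest address holds the most-significant byte.
The bytes are already most-significant first: 0xD90996139674908A.
0xD90996139674908A = 15639196191893524618.

15639196191893524618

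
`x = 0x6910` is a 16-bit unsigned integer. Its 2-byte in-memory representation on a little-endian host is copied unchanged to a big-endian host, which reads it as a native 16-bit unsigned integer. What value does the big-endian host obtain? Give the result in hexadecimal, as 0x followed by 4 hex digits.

0x1069

Stored little-endian, the bytes at ascending addresses are 10 69.
Read back as big-endian, the last byte is least significant, giving 0x1069.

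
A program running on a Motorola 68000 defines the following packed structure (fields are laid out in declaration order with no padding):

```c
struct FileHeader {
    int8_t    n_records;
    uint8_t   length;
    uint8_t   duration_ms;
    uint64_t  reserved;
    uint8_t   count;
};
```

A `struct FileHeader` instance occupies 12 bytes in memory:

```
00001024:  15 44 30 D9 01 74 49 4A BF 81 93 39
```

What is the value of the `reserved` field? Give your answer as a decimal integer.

`reserved` follows `n_records` (1 B), `length` (1 B), `duration_ms` (1 B), so it starts at offset 1 + 1 + 1 = 3 and occupies 8 bytes.
Bytes at offsets 3..10: D9 01 74 49 4A BF 81 93.
Big-endian stores the most-significant byte at the lowest address.
The bytes are already most-significant first: 0xD90174494ABF8193.
0xD90174494ABF8193 = 15636907239342571923.

15636907239342571923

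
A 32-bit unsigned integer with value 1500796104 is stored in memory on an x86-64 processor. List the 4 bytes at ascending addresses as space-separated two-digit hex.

C8 54 74 59

1500796104 in hexadecimal, padded to 32 bits, is 0x597454C8.
Split into bytes (most-significant first): 59 74 54 C8.
Little-endian: lowest address holds the least-significant byte.
So at ascending addresses the bytes are C8 54 74 59.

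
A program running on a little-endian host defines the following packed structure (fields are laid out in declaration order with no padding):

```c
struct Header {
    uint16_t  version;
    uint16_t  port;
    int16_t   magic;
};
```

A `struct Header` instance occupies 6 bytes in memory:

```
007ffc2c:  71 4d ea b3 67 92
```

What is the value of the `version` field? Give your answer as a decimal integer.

19825

`version` is the first field, at byte offset 0, occupying 2 bytes.
Bytes at offsets 0..1: 71 4D.
Little-endian stores the least-significant byte at the lowest address.
Reassemble most-significant byte first: 4D 71 → 0x4D71.
0x4D71 = 19825.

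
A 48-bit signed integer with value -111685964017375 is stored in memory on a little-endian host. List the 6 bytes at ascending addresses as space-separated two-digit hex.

21 D1 C9 15 6C 9A

Two's complement of -111685964017375 in 48 bits: 111685964017375 = 0x6593EA362EDF; invert → 0x9A6C15C9D120; add 1 → 0x9A6C15C9D121.
Split into bytes (most-significant first): 9A 6C 15 C9 D1 21.
Little-endian: lowest address holds the least-significant byte.
So at ascending addresses the bytes are 21 D1 C9 15 6C 9A.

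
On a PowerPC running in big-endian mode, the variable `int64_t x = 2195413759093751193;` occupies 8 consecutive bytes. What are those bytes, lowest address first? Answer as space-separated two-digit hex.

1E 77 AD 2E 9D C9 BD 99

2195413759093751193 in hexadecimal, padded to 64 bits, is 0x1E77AD2E9DC9BD99.
Split into bytes (most-significant first): 1E 77 AD 2E 9D C9 BD 99.
Big-endian: lowest address holds the most-significant byte.
So the memory order matches the most-significant-first order: 1E 77 AD 2E 9D C9 BD 99.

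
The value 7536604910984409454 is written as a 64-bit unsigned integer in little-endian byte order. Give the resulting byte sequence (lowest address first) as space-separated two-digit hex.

6E B1 B0 63 3C 66 97 68

7536604910984409454 in hexadecimal, padded to 64 bits, is 0x6897663C63B0B16E.
Split into bytes (most-significant first): 68 97 66 3C 63 B0 B1 6E.
In little-endian order the low byte comes first in memory.
So at ascending addresses the bytes are 6E B1 B0 63 3C 66 97 68.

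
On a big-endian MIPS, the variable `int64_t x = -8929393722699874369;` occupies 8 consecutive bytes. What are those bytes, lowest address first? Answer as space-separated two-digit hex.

Two's complement of -8929393722699874369 in 64 bits: 8929393722699874369 = 0x7BEB9447E5210041; invert → 0x84146BB81ADEFFBE; add 1 → 0x84146BB81ADEFFBF.
Split into bytes (most-significant first): 84 14 6B B8 1A DE FF BF.
Big-endian: lowest address holds the most-significant byte.
So the memory order matches the most-significant-first order: 84 14 6B B8 1A DE FF BF.

84 14 6B B8 1A DE FF BF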